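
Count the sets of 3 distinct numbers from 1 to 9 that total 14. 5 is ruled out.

5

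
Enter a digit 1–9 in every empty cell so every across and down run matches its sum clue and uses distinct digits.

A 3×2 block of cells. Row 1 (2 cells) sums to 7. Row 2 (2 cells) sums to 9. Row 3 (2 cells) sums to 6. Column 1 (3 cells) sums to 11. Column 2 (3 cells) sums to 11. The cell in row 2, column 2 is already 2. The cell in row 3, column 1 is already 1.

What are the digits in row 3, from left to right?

1 5

(2,1) = 9 − 2 = 7 completes the 9 across.
(3,2) = 6 − 1 = 5 completes the 6 across.
(1,1) = 11 − 8 = 3 completes the 11 down.
(1,2) = 7 − 3 = 4 completes the 7 across.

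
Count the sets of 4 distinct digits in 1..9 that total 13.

4 distinct digits from 1–9 sum between 10 and 30.
Enumerating: {1,2,3,7}, {1,2,4,6}, {1,3,4,5}.

3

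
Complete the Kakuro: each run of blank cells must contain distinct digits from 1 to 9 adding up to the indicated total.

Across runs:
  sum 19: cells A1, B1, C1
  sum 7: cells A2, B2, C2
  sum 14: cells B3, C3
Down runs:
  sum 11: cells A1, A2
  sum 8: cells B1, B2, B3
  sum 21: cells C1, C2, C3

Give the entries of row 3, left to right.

7 in 3 cells must be {1,2,4}.
Only 4 fits C2 under both its across sum 7 and down sum 21.
The 14 across and the 8 down share only 5, so B3 = 5.
C3 = 14 − 5 = 9 completes the 14 across.

5, 9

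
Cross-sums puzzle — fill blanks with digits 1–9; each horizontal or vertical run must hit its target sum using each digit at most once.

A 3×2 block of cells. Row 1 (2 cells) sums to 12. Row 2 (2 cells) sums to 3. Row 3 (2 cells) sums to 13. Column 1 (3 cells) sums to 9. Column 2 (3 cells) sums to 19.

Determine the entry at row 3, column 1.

3 in 2 cells must be {1,2}.
The 3 across and the 19 down share only 2, so (2,2) = 2.
(2,1) = 3 − 2 = 1 completes the 3 across.
Nothing is forced directly, so branch on (1,1), whose candidates are 3 or 5. If (1,1) = 5: then (1,2) would have to be in {7} for the 12 across but in {8,9} for the 19 down — contradiction. So (1,1) = 3.
(1,2) = 12 − 3 = 9 completes the 12 across.
(3,1) = 9 − 4 = 5 completes the 9 down.
(3,2) = 13 − 5 = 8 completes the 13 across.

5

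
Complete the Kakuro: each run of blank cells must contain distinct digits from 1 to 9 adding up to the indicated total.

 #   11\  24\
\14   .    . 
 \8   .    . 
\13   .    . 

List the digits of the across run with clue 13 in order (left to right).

4 9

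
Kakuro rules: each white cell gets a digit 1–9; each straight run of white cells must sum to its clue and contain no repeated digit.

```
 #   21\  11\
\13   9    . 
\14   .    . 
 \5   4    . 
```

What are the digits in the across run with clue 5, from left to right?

4 1

R1C2 = 13 − 9 = 4 completes the 13 across.
R2C1 = 21 − 13 = 8 completes the 21 down.
R2C2 = 14 − 8 = 6 completes the 14 across.
R3C2 = 5 − 4 = 1 completes the 5 across.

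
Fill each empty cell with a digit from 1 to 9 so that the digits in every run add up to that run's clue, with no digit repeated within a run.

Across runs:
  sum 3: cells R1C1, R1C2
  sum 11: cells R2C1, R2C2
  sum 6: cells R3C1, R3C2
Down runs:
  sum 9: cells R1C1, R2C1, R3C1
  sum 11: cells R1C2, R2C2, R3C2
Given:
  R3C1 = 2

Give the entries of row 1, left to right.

3 in 2 cells must be {1,2}.
Given what's placed, R1C1 must be 1 to fit the 3 across and 9 down.
R1C2 = 3 − 1 = 2 completes the 3 across.
R2C1 = 9 − 3 = 6 completes the 9 down.
R2C2 = 11 − 6 = 5 completes the 11 across.
R3C2 = 6 − 2 = 4 completes the 6 across.

1 2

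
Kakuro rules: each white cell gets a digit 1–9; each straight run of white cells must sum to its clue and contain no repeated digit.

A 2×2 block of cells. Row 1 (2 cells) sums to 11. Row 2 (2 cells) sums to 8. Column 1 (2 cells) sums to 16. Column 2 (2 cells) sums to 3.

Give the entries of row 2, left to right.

16 in 2 cells must be {7,9}; 3 in 2 cells must be {1,2}.
The 11 across and the 3 down share only 2, so (1,2) = 2.
The 8 across and the 16 down share only 7, so (2,1) = 7.
(2,2) = 8 − 7 = 1 completes the 8 across.
(1,1) = 11 − 2 = 9 completes the 11 across.

7 1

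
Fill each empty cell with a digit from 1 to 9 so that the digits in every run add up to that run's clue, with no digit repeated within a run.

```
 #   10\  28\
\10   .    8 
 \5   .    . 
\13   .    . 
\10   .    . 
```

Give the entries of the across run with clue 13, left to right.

10 in 4 cells must be {1,2,3,4}.
R1C1 = 10 − 8 = 2 completes the 10 across.
R2C2 = 4: the only remaining digit allowed by both the 5 across and the 28 down.
R3C1 = 4: the only remaining digit allowed by both the 13 across and the 10 down.
R3C2 = 13 − 4 = 9 completes the 13 across.
R4C2 = 28 − 21 = 7 completes the 28 down.
R2C1 = 5 − 4 = 1 completes the 5 across.
R4C1 = 10 − 7 = 3 completes the 10 across.

4 9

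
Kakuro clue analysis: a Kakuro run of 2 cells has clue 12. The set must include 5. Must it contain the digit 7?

The only way to make 12 from 2 distinct digits under that restriction is {5,7}, which contains 7.

Yes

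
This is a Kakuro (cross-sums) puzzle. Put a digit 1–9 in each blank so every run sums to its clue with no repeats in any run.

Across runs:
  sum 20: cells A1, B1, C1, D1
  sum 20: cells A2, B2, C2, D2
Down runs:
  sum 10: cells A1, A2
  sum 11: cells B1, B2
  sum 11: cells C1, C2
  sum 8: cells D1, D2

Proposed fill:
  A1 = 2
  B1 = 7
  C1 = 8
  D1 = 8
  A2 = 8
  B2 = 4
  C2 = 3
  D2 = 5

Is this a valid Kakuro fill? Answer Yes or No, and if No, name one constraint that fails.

No — the down run D1–D2 sums to 13, not 8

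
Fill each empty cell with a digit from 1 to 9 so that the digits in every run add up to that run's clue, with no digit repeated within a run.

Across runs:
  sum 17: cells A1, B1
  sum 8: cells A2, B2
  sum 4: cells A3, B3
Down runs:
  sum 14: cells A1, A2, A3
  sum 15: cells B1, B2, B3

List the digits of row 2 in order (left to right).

2, 6

17 in 2 cells must be {8,9}; 4 in 2 cells must be {1,3}.
Nothing is forced directly, so branch on B3, whose candidates are 1 or 3. If B3 = 3: that forces B1 = 8, after which B2 would have to be in {1,2,3,5,6,7} for the 8 across but in {4} for the 15 down — contradiction. So B3 = 1.
A3 = 4 − 1 = 3 completes the 4 across.
Given what's placed, A1 must be 9 to fit the 17 across and 14 down.
B1 = 17 − 9 = 8 completes the 17 across.
A2 = 14 − 12 = 2 completes the 14 down.
B2 = 8 − 2 = 6 completes the 8 across.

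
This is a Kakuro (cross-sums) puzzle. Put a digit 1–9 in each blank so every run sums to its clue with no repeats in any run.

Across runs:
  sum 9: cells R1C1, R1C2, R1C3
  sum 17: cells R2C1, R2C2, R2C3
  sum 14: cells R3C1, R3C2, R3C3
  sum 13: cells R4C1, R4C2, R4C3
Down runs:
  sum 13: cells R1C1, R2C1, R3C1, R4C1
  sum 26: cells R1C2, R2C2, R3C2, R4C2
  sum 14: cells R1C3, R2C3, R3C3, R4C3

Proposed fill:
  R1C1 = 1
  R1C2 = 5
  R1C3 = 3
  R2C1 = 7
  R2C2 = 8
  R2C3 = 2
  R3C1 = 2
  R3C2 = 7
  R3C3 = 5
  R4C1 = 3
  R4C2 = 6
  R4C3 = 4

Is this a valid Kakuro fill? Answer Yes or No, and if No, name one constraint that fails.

Yes

Across: 1+5+3=9; 7+8+2=17; 2+7+5=14; 3+6+4=13. Down: 1+7+2+3=13; 5+8+7+6=26; 3+2+5+4=14. No digit repeats within any run.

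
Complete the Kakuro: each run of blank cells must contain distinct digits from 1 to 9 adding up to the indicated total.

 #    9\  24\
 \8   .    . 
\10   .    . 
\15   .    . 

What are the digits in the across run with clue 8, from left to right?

1, 7

24 in 3 cells must be {7,8,9}.
The 8 across and the 24 down share only 7, so R1C2 = 7.
The 15 across and the 9 down share only 6, so R3C1 = 6.
R3C2 = 15 − 6 = 9 completes the 15 across.
R1C1 = 8 − 7 = 1 completes the 8 across.
R2C1 = 9 − 7 = 2 completes the 9 down.
R2C2 = 10 − 2 = 8 completes the 10 across.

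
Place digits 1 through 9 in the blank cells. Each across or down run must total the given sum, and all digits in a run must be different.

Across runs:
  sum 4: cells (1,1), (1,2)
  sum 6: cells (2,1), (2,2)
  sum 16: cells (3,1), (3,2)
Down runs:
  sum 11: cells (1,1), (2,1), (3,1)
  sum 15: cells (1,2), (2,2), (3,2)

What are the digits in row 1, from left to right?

3 1

4 in 2 cells must be {1,3}; 16 in 2 cells must be {7,9}.
The 16 across and the 11 down share only 7, so (3,1) = 7.
(3,2) = 16 − 7 = 9 completes the 16 across.
Given what's placed, (1,2) must be 1 to fit the 4 across and 15 down.
(2,1) = 1: the only remaining digit allowed by both the 6 across and the 11 down.
(2,2) = 6 − 1 = 5 completes the 6 across.
(1,1) = 4 − 1 = 3 completes the 4 across.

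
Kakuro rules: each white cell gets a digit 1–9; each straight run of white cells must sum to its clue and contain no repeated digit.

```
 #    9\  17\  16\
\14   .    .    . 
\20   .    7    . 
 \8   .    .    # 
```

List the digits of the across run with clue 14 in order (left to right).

3, 4, 7

16 in 2 cells must be {7,9}.
Given what's placed, R2C3 must be 9 to fit the 20 across and 16 down.
R1C3 = 16 − 9 = 7 completes the 16 down.
R2C1 = 20 − 16 = 4 completes the 20 across.
Nothing is forced directly, so branch on R1C1, whose candidates are 2 or 3. If R1C1 = 2: then R1C2 would have to be in {5} for the 14 across but in {1,2,4,6,8,9} for the 17 down — contradiction. So R1C1 = 3.
R1C2 = 14 − 10 = 4 completes the 14 across.
R3C1 = 9 − 7 = 2 completes the 9 down.
R3C2 = 8 − 2 = 6 completes the 8 across.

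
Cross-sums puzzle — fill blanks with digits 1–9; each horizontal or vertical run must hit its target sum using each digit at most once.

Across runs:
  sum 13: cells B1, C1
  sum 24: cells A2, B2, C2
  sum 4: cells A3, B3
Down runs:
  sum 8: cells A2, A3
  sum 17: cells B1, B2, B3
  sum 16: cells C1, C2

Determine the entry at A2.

24 in 3 cells must be {7,8,9}; 4 in 2 cells must be {1,3}; 16 in 2 cells must be {7,9}.
The 24 across and the 8 down share only 7, so A2 = 7.
C2 = 9: the only remaining digit allowed by both the 24 across and the 16 down.
A3 = 8 − 7 = 1 completes the 8 down.
B3 = 4 − 1 = 3 completes the 4 across.
C1 = 16 − 9 = 7 completes the 16 down.
B2 = 24 − 16 = 8 completes the 24 across.
B1 = 13 − 7 = 6 completes the 13 across.

7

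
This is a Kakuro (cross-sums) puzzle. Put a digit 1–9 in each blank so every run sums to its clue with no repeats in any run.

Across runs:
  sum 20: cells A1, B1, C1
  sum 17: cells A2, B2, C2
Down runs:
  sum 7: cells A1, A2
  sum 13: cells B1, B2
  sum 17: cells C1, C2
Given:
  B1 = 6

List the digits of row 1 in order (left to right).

5 6 9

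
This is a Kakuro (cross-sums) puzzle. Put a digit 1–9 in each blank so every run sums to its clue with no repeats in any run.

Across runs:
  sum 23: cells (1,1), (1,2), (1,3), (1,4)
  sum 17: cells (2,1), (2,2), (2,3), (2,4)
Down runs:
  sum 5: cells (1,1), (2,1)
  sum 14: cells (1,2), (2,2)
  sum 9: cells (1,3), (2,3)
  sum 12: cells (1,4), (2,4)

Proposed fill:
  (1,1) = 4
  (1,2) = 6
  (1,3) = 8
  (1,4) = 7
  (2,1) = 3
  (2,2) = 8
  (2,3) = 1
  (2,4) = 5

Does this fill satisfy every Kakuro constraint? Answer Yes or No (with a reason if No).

No — the across run (1,1)–(1,4) sums to 25, not 23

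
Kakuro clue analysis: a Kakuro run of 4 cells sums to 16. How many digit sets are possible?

4 distinct digits from 1–9 sum between 10 and 30.

8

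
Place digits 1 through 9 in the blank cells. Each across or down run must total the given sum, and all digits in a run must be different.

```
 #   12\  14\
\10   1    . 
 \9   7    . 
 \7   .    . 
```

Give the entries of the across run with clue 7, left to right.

4 3

R1C2 = 10 − 1 = 9 completes the 10 across.
R2C2 = 9 − 7 = 2 completes the 9 across.
R3C1 = 12 − 8 = 4 completes the 12 down.
R3C2 = 7 − 4 = 3 completes the 7 across.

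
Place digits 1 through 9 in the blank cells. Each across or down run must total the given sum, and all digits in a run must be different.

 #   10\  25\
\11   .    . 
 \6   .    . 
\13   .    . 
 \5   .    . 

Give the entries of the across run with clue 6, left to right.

1, 5

10 in 4 cells must be {1,2,3,4}.
Only 4 fits R3C1 under both its across sum 13 and down sum 10.
R3C2 = 13 − 4 = 9 completes the 13 across.
Nothing is forced directly, so branch on R1C1, whose candidates are 2 or 3. If R1C1 = 2: then R1C2 would have to be in {9} for the 11 across but in {1,2,3,4,5,6,7,8} for the 25 down — contradiction. So R1C1 = 3.
R1C2 = 11 − 3 = 8 completes the 11 across.
No cell is forced outright now. R2C1 can only be 1 or 2 (the digits allowed by both its 6 across and its 10 down). If R2C1 = 2: then R2C2 would have to be in {4} for the 6 across but in {1,2,3,5,6,7} for the 25 down — contradiction. So R2C1 = 1.
R2C2 = 6 − 1 = 5 completes the 6 across.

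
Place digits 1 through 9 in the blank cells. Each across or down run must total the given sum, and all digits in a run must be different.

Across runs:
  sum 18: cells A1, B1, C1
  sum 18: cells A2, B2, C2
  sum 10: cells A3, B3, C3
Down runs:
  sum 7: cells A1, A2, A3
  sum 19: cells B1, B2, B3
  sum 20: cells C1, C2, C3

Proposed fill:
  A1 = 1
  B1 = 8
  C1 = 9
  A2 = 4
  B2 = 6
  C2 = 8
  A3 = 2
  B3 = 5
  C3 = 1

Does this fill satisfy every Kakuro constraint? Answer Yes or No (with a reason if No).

No — the down run C1–C3 sums to 18, not 20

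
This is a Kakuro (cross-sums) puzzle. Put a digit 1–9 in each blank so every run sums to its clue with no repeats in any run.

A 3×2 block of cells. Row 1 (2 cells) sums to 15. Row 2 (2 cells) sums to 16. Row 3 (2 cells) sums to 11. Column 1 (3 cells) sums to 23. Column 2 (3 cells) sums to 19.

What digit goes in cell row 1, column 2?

9

16 in 2 cells must be {7,9}; 23 in 3 cells must be {6,8,9}.
The 16 across and the 23 down share only 9, so (2,1) = 9.
(2,2) = 16 − 9 = 7 completes the 16 across.
Nothing is forced directly, so branch on (1,1), whose candidates are 6 or 8. If (1,1) = 8: then (1,2) would have to be in {7} for the 15 across but in {3,4,8,9} for the 19 down — contradiction. So (1,1) = 6.
(1,2) = 15 − 6 = 9 completes the 15 across.
(3,1) = 23 − 15 = 8 completes the 23 down.
(3,2) = 11 − 8 = 3 completes the 11 across.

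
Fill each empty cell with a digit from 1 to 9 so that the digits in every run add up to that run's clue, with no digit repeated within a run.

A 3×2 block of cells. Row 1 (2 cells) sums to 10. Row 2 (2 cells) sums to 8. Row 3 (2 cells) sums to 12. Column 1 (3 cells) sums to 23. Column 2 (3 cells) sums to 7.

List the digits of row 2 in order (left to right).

23 in 3 cells must be {6,8,9}; 7 in 3 cells must be {1,2,4}.
The 8 across and the 23 down share only 6, so (2,1) = 6.
(2,2) = 8 − 6 = 2 completes the 8 across.
Given what's placed, (3,2) must be 4 to fit the 12 across and 7 down.
(1,2) = 7 − 6 = 1 completes the 7 down.
(3,1) = 12 − 4 = 8 completes the 12 across.
(1,1) = 10 − 1 = 9 completes the 10 across.

6 2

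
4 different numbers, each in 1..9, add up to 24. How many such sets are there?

8

4 distinct digits from 1–9 sum between 10 and 30.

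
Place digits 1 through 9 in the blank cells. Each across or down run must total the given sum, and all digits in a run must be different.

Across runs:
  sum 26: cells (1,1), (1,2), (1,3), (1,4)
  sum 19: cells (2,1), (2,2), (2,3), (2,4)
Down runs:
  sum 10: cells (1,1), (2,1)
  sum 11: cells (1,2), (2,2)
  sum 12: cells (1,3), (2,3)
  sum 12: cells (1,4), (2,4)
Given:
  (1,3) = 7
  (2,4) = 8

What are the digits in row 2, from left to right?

(1,4) = 12 − 8 = 4 completes the 12 down.
(2,3) = 12 − 7 = 5 completes the 12 down.
Nothing is forced directly, so branch on (2,1), whose candidates are 2 or 4. If (2,1) = 2: then (1,1) would have to be in {6,9} for the 26 across but in {8} for the 10 down — contradiction. So (2,1) = 4.
(1,1) = 10 − 4 = 6 completes the 10 down.
(1,2) = 26 − 17 = 9 completes the 26 across.
(2,2) = 19 − 17 = 2 completes the 19 across.

4 2 5 8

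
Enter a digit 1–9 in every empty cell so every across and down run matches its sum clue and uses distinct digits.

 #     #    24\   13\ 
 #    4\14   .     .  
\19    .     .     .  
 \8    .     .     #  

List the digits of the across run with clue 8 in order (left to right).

4 in 2 cells must be {1,3}; 24 in 3 cells must be {7,8,9}.
The 19 across and the 4 down share only 3, so R2C1 = 3.
R3C1 = 4 − 3 = 1 completes the 4 down.
R3C2 = 8 − 1 = 7 completes the 8 across.
R2C2 = 9: the only remaining digit allowed by both the 19 across and the 24 down.
R2C3 = 19 − 12 = 7 completes the 19 across.
R1C2 = 24 − 16 = 8 completes the 24 down.
R1C3 = 14 − 8 = 6 completes the 14 across.

1, 7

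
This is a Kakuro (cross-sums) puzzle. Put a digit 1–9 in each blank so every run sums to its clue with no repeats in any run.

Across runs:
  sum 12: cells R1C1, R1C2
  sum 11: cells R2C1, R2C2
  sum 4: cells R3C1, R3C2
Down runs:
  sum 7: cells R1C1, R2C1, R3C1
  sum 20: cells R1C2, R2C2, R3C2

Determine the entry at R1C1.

4 in 2 cells must be {1,3}; 7 in 3 cells must be {1,2,4}.
The 12 across and the 7 down share only 4, so R1C1 = 4.
R1C2 = 12 − 4 = 8 completes the 12 across.
Given what's placed, R2C1 must be 2 to fit the 11 across and 7 down.
R2C2 = 11 − 2 = 9 completes the 11 across.
R3C1 = 7 − 6 = 1 completes the 7 down.
R3C2 = 4 − 1 = 3 completes the 4 across.

4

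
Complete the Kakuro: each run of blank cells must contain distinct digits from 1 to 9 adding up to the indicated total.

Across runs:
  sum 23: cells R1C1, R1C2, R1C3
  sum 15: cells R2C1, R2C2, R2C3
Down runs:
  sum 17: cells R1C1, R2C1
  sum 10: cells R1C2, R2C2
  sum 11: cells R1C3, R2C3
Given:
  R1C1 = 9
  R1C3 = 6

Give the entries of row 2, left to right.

23 in 3 cells must be {6,8,9}; 17 in 2 cells must be {8,9}.
R1C2 = 23 − 15 = 8 completes the 23 across.
R2C1 = 17 − 9 = 8 completes the 17 down.
R2C2 = 10 − 8 = 2 completes the 10 down.
R2C3 = 15 − 10 = 5 completes the 15 across.

8 2 5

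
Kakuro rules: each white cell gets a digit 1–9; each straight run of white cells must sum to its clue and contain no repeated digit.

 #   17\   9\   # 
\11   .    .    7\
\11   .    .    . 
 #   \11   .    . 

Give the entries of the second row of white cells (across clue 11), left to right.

8 1 2

17 in 2 cells must be {8,9}.
The 11 across and the 17 down share only 8, so R2C1 = 8.
R1C1 = 17 − 8 = 9 completes the 17 down.
R1C2 = 11 − 9 = 2 completes the 11 across.
R2C2 = 1: the only remaining digit allowed by both the 11 across and the 9 down.
R2C3 = 11 − 9 = 2 completes the 11 across.
R3C2 = 9 − 3 = 6 completes the 9 down.
R3C3 = 11 − 6 = 5 completes the 11 across.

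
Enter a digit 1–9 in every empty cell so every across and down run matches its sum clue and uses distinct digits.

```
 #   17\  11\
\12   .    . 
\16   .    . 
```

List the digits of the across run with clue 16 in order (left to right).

9, 7

16 in 2 cells must be {7,9}; 17 in 2 cells must be {8,9}.
The 16 across and the 17 down share only 9, so R2C1 = 9.
R2C2 = 16 − 9 = 7 completes the 16 across.
R1C1 = 17 − 9 = 8 completes the 17 down.
R1C2 = 12 − 8 = 4 completes the 12 across.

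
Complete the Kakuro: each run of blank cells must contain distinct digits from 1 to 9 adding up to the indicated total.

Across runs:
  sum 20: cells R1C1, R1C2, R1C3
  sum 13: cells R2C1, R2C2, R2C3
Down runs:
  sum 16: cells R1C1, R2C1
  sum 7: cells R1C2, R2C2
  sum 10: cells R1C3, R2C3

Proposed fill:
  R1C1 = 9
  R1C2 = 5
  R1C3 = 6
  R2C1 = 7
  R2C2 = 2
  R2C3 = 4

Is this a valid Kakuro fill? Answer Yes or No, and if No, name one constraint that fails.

Across: 9+5+6=20; 7+2+4=13. Down: 9+7=16; 5+2=7; 6+4=10. No digit repeats within any run.

Yes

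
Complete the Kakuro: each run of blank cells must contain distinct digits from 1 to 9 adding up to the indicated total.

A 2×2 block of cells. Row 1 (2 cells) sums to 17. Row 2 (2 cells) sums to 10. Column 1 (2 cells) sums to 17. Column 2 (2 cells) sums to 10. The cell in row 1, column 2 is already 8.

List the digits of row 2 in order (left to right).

17 in 2 cells must be {8,9}.
(1,1) = 17 − 8 = 9 completes the 17 across.
(2,1) = 17 − 9 = 8 completes the 17 down.
(2,2) = 10 − 8 = 2 completes the 10 across.

8, 2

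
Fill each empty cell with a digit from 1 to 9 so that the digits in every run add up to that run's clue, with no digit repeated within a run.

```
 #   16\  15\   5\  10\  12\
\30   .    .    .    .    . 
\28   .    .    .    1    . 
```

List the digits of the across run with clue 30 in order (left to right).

7, 8, 2, 9, 4

16 in 2 cells must be {7,9}.
R1C4 = 10 − 1 = 9 completes the 10 down.
R1C1 = 7: the only remaining digit allowed by both the 30 across and the 16 down.
R2C1 = 16 − 7 = 9 completes the 16 down.
Nothing is forced directly, so branch on R1C2, whose candidates are 6 or 8. If R1C2 = 6: that forces R1C3 = 3, R1C5 = 5, after which R2C2 would have to be in {3,4,5,6,7,8} for the 28 across but in {9} for the 15 down — contradiction. So R1C2 = 8.
R2C2 = 15 − 8 = 7 completes the 15 down.
Given what's placed, R2C3 must be 3 to fit the 28 across and 5 down.
R2C5 = 28 − 20 = 8 completes the 28 across.
R1C3 = 5 − 3 = 2 completes the 5 down.
R1C5 = 30 − 26 = 4 completes the 30 across.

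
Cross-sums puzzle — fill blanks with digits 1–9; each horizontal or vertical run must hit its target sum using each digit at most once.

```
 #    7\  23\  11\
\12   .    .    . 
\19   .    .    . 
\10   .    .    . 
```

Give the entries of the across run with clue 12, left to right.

2, 9, 1

7 in 3 cells must be {1,2,4}; 23 in 3 cells must be {6,8,9}.
Only 6 fits R3C2 under both its across sum 10 and down sum 23.
Given what's placed, R3C1 must be 1 to fit the 10 across and 7 down.
R3C3 = 10 − 7 = 3 completes the 10 across.
No cell is forced outright now. R1C1 can only be 2 or 4 (the digits allowed by both its 12 across and its 7 down). If R1C1 = 4: then R1C2 would have to be in {1,2,3,5,6,7} for the 12 across but in {8,9} for the 23 down — contradiction. So R1C1 = 2.
Given what's placed, R1C2 must be 9 to fit the 12 across and 23 down.
R1C3 = 12 − 11 = 1 completes the 12 across.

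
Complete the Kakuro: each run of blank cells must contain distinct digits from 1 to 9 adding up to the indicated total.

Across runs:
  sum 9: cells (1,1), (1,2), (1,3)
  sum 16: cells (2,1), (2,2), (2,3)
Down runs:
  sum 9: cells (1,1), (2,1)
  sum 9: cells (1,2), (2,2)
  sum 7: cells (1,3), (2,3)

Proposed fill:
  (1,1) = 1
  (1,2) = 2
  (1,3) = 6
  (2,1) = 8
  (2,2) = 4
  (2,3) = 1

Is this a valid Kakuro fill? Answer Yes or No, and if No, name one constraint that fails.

No — the down run (1,2)–(2,2) sums to 6, not 9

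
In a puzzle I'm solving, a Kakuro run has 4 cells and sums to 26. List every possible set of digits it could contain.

4 distinct digits from 1–9 sum between 10 and 30.

{2,7,8,9}; {3,6,8,9}; {4,5,8,9}; {4,6,7,9}; {5,6,7,8}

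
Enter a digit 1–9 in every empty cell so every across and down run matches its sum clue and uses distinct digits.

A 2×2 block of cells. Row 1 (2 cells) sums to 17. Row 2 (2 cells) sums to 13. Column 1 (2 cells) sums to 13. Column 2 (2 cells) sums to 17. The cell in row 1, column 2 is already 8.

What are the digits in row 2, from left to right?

4 9

17 in 2 cells must be {8,9}.
(1,1) = 17 − 8 = 9 completes the 17 across.
(2,1) = 13 − 9 = 4 completes the 13 down.
(2,2) = 13 − 4 = 9 completes the 13 across.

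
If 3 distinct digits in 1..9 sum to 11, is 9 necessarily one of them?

No

Counterexample: {1,2,8} sums to 11 without using 9.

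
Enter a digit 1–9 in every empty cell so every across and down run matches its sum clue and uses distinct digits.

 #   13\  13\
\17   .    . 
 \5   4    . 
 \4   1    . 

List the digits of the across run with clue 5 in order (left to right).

17 in 2 cells must be {8,9}; 4 in 2 cells must be {1,3}.
R1C1 = 13 − 5 = 8 completes the 13 down.
R1C2 = 17 − 8 = 9 completes the 17 across.
R2C2 = 5 − 4 = 1 completes the 5 across.
R3C2 = 4 − 1 = 3 completes the 4 across.

4 1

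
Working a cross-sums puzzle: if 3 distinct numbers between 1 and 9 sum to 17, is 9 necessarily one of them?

Counterexample: {2,7,8} sums to 17 without using 9.

No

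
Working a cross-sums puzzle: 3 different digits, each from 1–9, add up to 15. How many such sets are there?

3 distinct digits from 1–9 sum between 6 and 24.

8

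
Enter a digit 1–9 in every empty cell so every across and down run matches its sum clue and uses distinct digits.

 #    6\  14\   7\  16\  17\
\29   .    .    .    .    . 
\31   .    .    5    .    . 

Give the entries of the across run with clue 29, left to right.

16 in 2 cells must be {7,9}; 17 in 2 cells must be {8,9}.
R1C3 = 7 − 5 = 2 completes the 7 down.
Nothing is forced directly, so branch on R2C1, whose candidates are 2 or 4. If R2C1 = 4: then R1C1 would have to be in {3,4,5,6,7,8,9} for the 29 across but in {2} for the 6 down — contradiction. So R2C1 = 2.
R1C1 = 6 − 2 = 4 completes the 6 down.
Given what's placed, R1C4 must be 9 to fit the 29 across and 16 down.
R1C5 = 8: the only remaining digit allowed by both the 29 across and the 17 down.
R2C4 = 16 − 9 = 7 completes the 16 down.
R2C5 = 17 − 8 = 9 completes the 17 down.
R1C2 = 29 − 23 = 6 completes the 29 across.

4 6 2 9 8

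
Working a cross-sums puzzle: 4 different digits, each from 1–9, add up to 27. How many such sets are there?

3

4 distinct digits from 1–9 sum between 10 and 30.
Enumerating: {3,7,8,9}, {4,6,8,9}, {5,6,7,9}.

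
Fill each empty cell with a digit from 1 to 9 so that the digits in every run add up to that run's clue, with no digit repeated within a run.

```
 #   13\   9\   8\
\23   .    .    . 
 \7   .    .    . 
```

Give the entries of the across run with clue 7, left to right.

4, 1, 2

23 in 3 cells must be {6,8,9}; 7 in 3 cells must be {1,2,4}.
The 23 across and the 8 down share only 6, so R1C3 = 6.
The 7 across and the 13 down share only 4, so R2C1 = 4.
R2C3 = 8 − 6 = 2 completes the 8 down.
R1C1 = 13 − 4 = 9 completes the 13 down.
R1C2 = 23 − 15 = 8 completes the 23 across.
R2C2 = 7 − 6 = 1 completes the 7 across.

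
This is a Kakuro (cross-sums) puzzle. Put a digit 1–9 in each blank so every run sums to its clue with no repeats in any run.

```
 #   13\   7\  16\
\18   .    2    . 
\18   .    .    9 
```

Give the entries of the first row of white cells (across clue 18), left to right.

9 2 7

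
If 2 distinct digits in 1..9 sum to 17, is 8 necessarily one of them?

Yes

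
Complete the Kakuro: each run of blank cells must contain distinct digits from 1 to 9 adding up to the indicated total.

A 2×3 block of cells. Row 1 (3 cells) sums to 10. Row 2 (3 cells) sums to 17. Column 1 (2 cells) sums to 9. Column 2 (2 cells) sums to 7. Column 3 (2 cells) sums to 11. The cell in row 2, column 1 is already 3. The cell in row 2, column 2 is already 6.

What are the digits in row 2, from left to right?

3 6 8

(1,1) = 9 − 3 = 6 completes the 9 down.
(1,2) = 7 − 6 = 1 completes the 7 down.
(1,3) = 10 − 7 = 3 completes the 10 across.
(2,3) = 17 − 9 = 8 completes the 17 across.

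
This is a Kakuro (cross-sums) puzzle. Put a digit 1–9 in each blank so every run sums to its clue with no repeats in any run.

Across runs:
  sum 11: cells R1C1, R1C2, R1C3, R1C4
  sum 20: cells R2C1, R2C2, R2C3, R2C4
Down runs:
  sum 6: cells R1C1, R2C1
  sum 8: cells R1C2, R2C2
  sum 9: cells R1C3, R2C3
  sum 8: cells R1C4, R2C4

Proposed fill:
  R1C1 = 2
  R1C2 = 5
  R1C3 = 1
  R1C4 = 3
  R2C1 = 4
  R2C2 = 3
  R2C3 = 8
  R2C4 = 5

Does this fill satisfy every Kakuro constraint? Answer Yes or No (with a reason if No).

Yes

Across: 2+5+1+3=11; 4+3+8+5=20. Down: 2+4=6; 5+3=8; 1+8=9; 3+5=8. No digit repeats within any run.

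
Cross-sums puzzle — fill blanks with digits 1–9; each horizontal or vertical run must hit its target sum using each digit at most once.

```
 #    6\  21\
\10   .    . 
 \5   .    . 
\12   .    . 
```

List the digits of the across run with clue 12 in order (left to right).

3 9

6 in 3 cells must be {1,2,3}.
The 5 across and the 21 down share only 4, so R2C2 = 4.
The 12 across and the 6 down share only 3, so R3C1 = 3.
R3C2 = 12 − 3 = 9 completes the 12 across.
R1C2 = 21 − 13 = 8 completes the 21 down.
R2C1 = 5 − 4 = 1 completes the 5 across.
R1C1 = 10 − 8 = 2 completes the 10 across.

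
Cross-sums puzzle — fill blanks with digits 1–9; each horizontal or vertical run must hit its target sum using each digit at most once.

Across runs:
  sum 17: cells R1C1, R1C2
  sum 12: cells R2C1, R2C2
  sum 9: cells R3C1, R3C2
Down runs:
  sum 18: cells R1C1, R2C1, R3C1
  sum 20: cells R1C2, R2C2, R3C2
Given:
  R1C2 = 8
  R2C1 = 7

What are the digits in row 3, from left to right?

17 in 2 cells must be {8,9}.
R1C1 = 17 − 8 = 9 completes the 17 across.
R2C2 = 12 − 7 = 5 completes the 12 across.
R3C1 = 18 − 16 = 2 completes the 18 down.
R3C2 = 9 − 2 = 7 completes the 9 across.

2 7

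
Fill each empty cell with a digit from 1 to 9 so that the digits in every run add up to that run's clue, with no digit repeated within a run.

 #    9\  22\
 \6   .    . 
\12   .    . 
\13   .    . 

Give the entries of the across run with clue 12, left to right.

The 6 across and the 22 down share only 5, so R1C2 = 5.
R1C1 = 6 − 5 = 1 completes the 6 across.
Nothing is forced directly, so branch on R2C1, whose candidates are 3 or 5. If R2C1 = 5: then R2C2 would have to be in {7} for the 12 across but in {8,9} for the 22 down — contradiction. So R2C1 = 3.
R2C2 = 12 − 3 = 9 completes the 12 across.
R3C1 = 9 − 4 = 5 completes the 9 down.
R3C2 = 13 − 5 = 8 completes the 13 across.

3, 9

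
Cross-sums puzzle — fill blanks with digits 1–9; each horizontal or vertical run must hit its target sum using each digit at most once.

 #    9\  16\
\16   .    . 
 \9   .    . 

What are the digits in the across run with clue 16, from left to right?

7, 9

16 in 2 cells must be {7,9}.
The 16 across and the 9 down share only 7, so R1C1 = 7.
R1C2 = 16 − 7 = 9 completes the 16 across.
R2C1 = 9 − 7 = 2 completes the 9 down.
R2C2 = 9 − 2 = 7 completes the 9 across.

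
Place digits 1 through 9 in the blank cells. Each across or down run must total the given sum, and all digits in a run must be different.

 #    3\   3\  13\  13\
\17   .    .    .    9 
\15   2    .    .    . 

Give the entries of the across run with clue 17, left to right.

1 2 5 9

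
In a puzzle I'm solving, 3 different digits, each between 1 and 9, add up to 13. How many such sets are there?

7

3 distinct digits from 1–9 sum between 6 and 24.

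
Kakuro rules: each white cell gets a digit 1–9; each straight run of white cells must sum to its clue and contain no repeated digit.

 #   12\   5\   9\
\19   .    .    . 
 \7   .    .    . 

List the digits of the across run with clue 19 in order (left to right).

8 4 7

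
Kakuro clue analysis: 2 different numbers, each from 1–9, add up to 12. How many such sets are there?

3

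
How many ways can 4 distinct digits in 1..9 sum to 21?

11

4 distinct digits from 1–9 sum between 10 and 30.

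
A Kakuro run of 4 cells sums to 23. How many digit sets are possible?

9

4 distinct digits from 1–9 sum between 10 and 30.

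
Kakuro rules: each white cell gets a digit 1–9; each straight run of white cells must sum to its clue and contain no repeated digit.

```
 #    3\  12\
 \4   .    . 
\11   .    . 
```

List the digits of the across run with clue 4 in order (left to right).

4 in 2 cells must be {1,3}; 3 in 2 cells must be {1,2}.
The 4 across and the 3 down share only 1, so R1C1 = 1.
R1C2 = 4 − 1 = 3 completes the 4 across.
R2C1 = 3 − 1 = 2 completes the 3 down.
R2C2 = 11 − 2 = 9 completes the 11 across.

1, 3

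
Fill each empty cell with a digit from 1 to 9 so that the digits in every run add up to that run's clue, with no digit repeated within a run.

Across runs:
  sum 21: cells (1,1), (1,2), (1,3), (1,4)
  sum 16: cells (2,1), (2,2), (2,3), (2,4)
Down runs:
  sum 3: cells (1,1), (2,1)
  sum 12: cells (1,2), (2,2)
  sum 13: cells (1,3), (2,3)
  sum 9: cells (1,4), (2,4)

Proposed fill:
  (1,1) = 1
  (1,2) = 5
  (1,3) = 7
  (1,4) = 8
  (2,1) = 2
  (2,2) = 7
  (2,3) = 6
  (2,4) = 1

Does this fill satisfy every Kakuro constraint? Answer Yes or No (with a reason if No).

Across: 1+5+7+8=21; 2+7+6+1=16. Down: 1+2=3; 5+7=12; 7+6=13; 8+1=9. No digit repeats within any run.

Yes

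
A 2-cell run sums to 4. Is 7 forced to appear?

No

The only way to make 4 from 2 distinct digits is {1,3}, which does not contain 7.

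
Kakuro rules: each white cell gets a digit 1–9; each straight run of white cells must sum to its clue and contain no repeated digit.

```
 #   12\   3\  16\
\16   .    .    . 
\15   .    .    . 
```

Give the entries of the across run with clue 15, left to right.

3 in 2 cells must be {1,2}; 16 in 2 cells must be {7,9}.
Nothing is forced directly, so branch on R1C2, whose candidates are 1 or 2. If R1C2 = 2: that forces R1C3 = 9, R2C2 = 1, after which R2C3 would have to be in {5,6,8,9} for the 15 across but in {7} for the 16 down — contradiction. So R1C2 = 1.
R2C2 = 3 − 1 = 2 completes the 3 down.
Nothing is forced directly, so branch on R1C3, whose candidates are 7 or 9. If R1C3 = 9: then R1C1 would have to be in {6} for the 16 across but in {3,4,5,7,8,9} for the 12 down — contradiction. So R1C3 = 7.
R1C1 = 16 − 8 = 8 completes the 16 across.
R2C1 = 12 − 8 = 4 completes the 12 down.
R2C3 = 15 − 6 = 9 completes the 15 across.

4 2 9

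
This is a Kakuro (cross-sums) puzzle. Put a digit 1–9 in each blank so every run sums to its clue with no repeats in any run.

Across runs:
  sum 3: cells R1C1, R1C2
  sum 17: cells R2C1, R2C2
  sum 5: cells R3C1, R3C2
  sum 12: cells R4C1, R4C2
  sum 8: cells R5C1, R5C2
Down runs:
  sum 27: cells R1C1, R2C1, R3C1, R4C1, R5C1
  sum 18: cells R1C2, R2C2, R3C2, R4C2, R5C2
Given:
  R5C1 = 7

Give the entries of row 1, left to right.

3 in 2 cells must be {1,2}; 17 in 2 cells must be {8,9}.
Only 8 fits R2C2 under both its across sum 17 and down sum 18.
R5C2 = 8 − 7 = 1 completes the 8 across.
R1C2 = 2: the only remaining digit allowed by both the 3 across and the 18 down.
R2C1 = 17 − 8 = 9 completes the 17 across.
R1C1 = 3 − 2 = 1 completes the 3 across.

1 2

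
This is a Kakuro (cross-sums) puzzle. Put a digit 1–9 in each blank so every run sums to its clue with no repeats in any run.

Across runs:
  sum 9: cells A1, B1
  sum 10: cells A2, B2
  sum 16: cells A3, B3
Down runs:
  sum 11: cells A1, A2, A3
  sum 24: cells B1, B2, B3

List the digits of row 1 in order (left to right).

1 8

16 in 2 cells must be {7,9}; 24 in 3 cells must be {7,8,9}.
The 16 across and the 11 down share only 7, so A3 = 7.
B3 = 16 − 7 = 9 completes the 16 across.
Nothing is forced directly, so branch on A1, whose candidates are 1 or 3. If A1 = 3: then B1 would have to be in {6} for the 9 across but in {7,8} for the 24 down — contradiction. So A1 = 1.
B1 = 9 − 1 = 8 completes the 9 across.
A2 = 11 − 8 = 3 completes the 11 down.
B2 = 10 − 3 = 7 completes the 10 across.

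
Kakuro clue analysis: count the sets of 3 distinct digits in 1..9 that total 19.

3 distinct digits from 1–9 sum between 6 and 24.
Enumerating: {2,8,9}, {3,7,9}, {4,6,9}, {4,7,8}, {5,6,8}.

5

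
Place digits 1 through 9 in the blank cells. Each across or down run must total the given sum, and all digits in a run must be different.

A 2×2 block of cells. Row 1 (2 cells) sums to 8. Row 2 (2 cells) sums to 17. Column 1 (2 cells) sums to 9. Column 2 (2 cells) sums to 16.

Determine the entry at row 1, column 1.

1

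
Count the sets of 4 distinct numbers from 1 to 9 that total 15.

6

4 distinct digits from 1–9 sum between 10 and 30.
Enumerating: {1,2,3,9}, {1,2,4,8}, {1,2,5,7}, {1,3,4,7}, {1,3,5,6}, {2,3,4,6}.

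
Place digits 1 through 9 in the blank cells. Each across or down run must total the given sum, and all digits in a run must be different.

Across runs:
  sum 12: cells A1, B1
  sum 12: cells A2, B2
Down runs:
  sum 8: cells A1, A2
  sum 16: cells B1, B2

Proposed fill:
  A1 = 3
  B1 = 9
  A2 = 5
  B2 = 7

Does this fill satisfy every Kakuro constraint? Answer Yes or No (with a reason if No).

Yes

Across: 3+9=12; 5+7=12. Down: 3+5=8; 9+7=16. No digit repeats within any run.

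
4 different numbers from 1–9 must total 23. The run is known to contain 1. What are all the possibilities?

{1,5,8,9}; {1,6,7,9}

4 distinct digits from 1–9 sum between 10 and 30.
Keeping only sets containing 1.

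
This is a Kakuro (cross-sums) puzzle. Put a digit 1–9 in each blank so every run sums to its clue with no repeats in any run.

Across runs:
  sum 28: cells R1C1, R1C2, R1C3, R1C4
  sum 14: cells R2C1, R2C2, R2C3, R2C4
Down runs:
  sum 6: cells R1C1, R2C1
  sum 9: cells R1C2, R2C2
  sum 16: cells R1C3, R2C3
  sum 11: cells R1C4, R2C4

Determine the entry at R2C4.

4

16 in 2 cells must be {7,9}.
Only 7 fits R2C3 under both its across sum 14 and down sum 16.
R1C3 = 16 − 7 = 9 completes the 16 down.
Nothing is forced directly, so branch on R2C4, whose candidates are 2 or 4. If R2C4 = 2: then R1C4 would have to be in {4,5,6,7,8} for the 28 across but in {9} for the 11 down — contradiction. So R2C4 = 4.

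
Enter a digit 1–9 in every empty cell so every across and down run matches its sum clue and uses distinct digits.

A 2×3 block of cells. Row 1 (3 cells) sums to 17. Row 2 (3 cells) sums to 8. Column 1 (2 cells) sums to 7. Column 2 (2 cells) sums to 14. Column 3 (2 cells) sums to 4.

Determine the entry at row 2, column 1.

4 in 2 cells must be {1,3}.
The 8 across and the 14 down share only 5, so (2,2) = 5.
Given what's placed, (2,3) must be 1 to fit the 8 across and 4 down.
(1,2) = 14 − 5 = 9 completes the 14 down.
(1,3) = 4 − 1 = 3 completes the 4 down.
(2,1) = 8 − 6 = 2 completes the 8 across.
(1,1) = 17 − 12 = 5 completes the 17 across.

2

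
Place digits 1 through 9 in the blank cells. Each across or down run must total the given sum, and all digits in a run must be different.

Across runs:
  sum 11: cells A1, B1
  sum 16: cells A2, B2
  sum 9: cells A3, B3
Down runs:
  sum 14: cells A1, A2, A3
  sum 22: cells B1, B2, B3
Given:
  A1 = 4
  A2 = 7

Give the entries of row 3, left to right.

3 6

16 in 2 cells must be {7,9}.
B1 = 11 − 4 = 7 completes the 11 across.
B2 = 16 − 7 = 9 completes the 16 across.
A3 = 14 − 11 = 3 completes the 14 down.
B3 = 9 − 3 = 6 completes the 9 across.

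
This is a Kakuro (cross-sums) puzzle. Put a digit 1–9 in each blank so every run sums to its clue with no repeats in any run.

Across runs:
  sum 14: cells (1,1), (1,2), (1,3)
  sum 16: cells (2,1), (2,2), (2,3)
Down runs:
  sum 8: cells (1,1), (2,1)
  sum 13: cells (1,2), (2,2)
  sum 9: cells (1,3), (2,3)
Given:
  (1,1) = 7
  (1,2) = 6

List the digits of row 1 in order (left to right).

(1,3) = 14 − 13 = 1 completes the 14 across.
(2,1) = 8 − 7 = 1 completes the 8 down.
(2,2) = 13 − 6 = 7 completes the 13 down.
(2,3) = 16 − 8 = 8 completes the 16 across.

7 6 1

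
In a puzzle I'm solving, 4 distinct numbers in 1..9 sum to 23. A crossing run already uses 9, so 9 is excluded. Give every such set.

{2,6,7,8}; {3,5,7,8}; {4,5,6,8}

4 distinct digits from 1–9 sum between 10 and 30.
Dropping sets that contain 9.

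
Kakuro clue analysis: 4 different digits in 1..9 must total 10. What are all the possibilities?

4 distinct digits from 1–9 sum between 10 and 30.
Only one set works: {1,2,3,4}.

{1,2,3,4}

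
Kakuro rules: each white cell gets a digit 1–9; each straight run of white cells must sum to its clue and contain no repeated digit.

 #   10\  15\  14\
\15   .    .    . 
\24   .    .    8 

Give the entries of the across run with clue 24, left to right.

9 7 8

24 in 3 cells must be {7,8,9}.
R1C3 = 14 − 8 = 6 completes the 14 down.
No cell is forced outright now. R2C1 can only be 7 or 9 (the digits allowed by both its 24 across and its 10 down). If R2C1 = 7: then R1C1 would have to be in {1,2,4,5,7,8} for the 15 across but in {3} for the 10 down — contradiction. So R2C1 = 9.
R1C1 = 10 − 9 = 1 completes the 10 down.
R1C2 = 15 − 7 = 8 completes the 15 across.
R2C2 = 24 − 17 = 7 completes the 24 across.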